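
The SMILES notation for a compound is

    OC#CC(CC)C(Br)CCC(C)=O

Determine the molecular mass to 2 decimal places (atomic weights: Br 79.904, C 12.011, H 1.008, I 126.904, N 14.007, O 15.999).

First, the molecular formula is C10H15BrO2 (counting implicit H from valence).
  Br: 1 × 79.904 = 79.904
  C: 10 × 12.011 = 120.110
  H: 15 × 1.008 = 15.120
  O: 2 × 15.999 = 31.998
Sum: 1×79.904 + 10×12.011 + 15×1.008 + 2×15.999 = 247.132 → 247.13 g/mol.

247.13 g/mol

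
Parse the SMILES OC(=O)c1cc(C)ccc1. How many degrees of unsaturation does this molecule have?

Molecular formula: C8H8O2.
DoU = (2C + 2 + N − H − X) / 2, where X is the halogen count and O/S are ignored.
    = (2·8 + 2 + 0 − 8 − 0) / 2 = 10 / 2 = 5.

5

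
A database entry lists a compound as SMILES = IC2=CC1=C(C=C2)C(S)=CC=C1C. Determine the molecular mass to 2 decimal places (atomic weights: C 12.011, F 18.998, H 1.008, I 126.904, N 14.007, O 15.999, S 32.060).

300.16 g/mol

First, the molecular formula is C11H9IS (counting implicit H from valence).
  C: 11 × 12.011 = 132.121
  H: 9 × 1.008 = 9.072
  I: 1 × 126.904 = 126.904
  S: 1 × 32.060 = 32.060
Sum: 11×12.011 + 9×1.008 + 1×126.904 + 1×32.060 = 300.157 → 300.16 g/mol.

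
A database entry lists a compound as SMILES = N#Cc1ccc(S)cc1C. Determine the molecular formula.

Walk through each heavy atom and fill implicit hydrogens from standard valence (C 4, N 3, O 2, S 2, halogen 1); for lowercase aromatic atoms, an aromatic c carries 1 H when it has two neighbours and 0 H with three, and aromatic n carries 0 H:
  atom 1: N, bond orders sum to 3 (valence 3) → 0 H
  atom 2: C, bond orders sum to 4 (valence 4) → 0 H
  atom 3: aromatic c, 3 neighbours → 0 H
  atom 4: aromatic c, 2 neighbours → 1 H
  atom 5: aromatic c, 2 neighbours → 1 H
  atom 6: aromatic c, 3 neighbours → 0 H
  atom 7: S, bond orders sum to 1 (valence 2) → 1 H
  atom 8: aromatic c, 2 neighbours → 1 H
  atom 9: aromatic c, 3 neighbours → 0 H
  atom 10: C, bond orders sum to 1 (valence 4) → 3 H
Totals → C:8, H:7, N:1, S:1.
In Hill order: C8H7NS.

C8H7NS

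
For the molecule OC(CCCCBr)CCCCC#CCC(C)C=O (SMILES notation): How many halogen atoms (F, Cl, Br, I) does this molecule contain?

Halogen atoms appear at heavy-atom position 7 (1×Br).
Other groups present: 1 aldehyde, 1 alkyne, 1 hydroxyl.
Halogen count: 1.

1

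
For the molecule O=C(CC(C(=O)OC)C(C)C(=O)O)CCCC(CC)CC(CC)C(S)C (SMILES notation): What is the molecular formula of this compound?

Walk through each heavy atom and fill implicit hydrogens from standard valence (C 4, N 3, O 2, S 2, halogen 1):
  atom 1: O, bond orders sum to 2 (valence 2) → 0 H
  atom 2: C, bond orders sum to 4 (valence 4) → 0 H
  atom 3: C, bond orders sum to 2 (valence 4) → 2 H
  atom 4: C, bond orders sum to 3 (valence 4) → 1 H
  atom 5: C, bond orders sum to 4 (valence 4) → 0 H
  atom 6: O, bond orders sum to 2 (valence 2) → 0 H
  atom 7: O, bond orders sum to 2 (valence 2) → 0 H
  atom 8: C, bond orders sum to 1 (valence 4) → 3 H
  atom 9: C, bond orders sum to 3 (valence 4) → 1 H
  atom 10: C, bond orders sum to 1 (valence 4) → 3 H
  atom 11: C, bond orders sum to 4 (valence 4) → 0 H
  atom 12: O, bond orders sum to 2 (valence 2) → 0 H
  atom 13: O, bond orders sum to 1 (valence 2) → 1 H
  atom 14: C, bond orders sum to 2 (valence 4) → 2 H
  atom 15: C, bond orders sum to 2 (valence 4) → 2 H
  atom 16: C, bond orders sum to 2 (valence 4) → 2 H
  atom 17: C, bond orders sum to 3 (valence 4) → 1 H
  atom 18: C, bond orders sum to 2 (valence 4) → 2 H
  atom 19: C, bond orders sum to 1 (valence 4) → 3 H
  atom 20: C, bond orders sum to 2 (valence 4) → 2 H
  atom 21: C, bond orders sum to 3 (valence 4) → 1 H
  atom 22: C, bond orders sum to 2 (valence 4) → 2 H
  atom 23: C, bond orders sum to 1 (valence 4) → 3 H
  atom 24: C, bond orders sum to 3 (valence 4) → 1 H
  atom 25: S, bond orders sum to 1 (valence 2) → 1 H
  atom 26: C, bond orders sum to 1 (valence 4) → 3 H
Totals → C:20, H:36, O:5, S:1.
In Hill order: C20H36O5S.

C20H36O5S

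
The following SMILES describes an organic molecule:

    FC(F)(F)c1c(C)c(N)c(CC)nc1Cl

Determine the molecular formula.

Walk through each heavy atom and fill implicit hydrogens from standard valence (C 4, N 3, O 2, S 2, halogen 1); for lowercase aromatic atoms, an aromatic c carries 1 H when it has two neighbours and 0 H with three, and aromatic n carries 0 H:
  atom 1: F (halogen, monovalent) → 0 H
  atom 2: C, bond orders sum to 4 (valence 4) → 0 H
  atom 3: F (halogen, monovalent) → 0 H
  atom 4: F (halogen, monovalent) → 0 H
  atom 5: aromatic c, 3 neighbours → 0 H
  atom 6: aromatic c, 3 neighbours → 0 H
  atom 7: C, bond orders sum to 1 (valence 4) → 3 H
  atom 8: aromatic c, 3 neighbours → 0 H
  atom 9: N, bond orders sum to 1 (valence 3) → 2 H
  atom 10: aromatic c, 3 neighbours → 0 H
  atom 11: C, bond orders sum to 2 (valence 4) → 2 H
  atom 12: C, bond orders sum to 1 (valence 4) → 3 H
  atom 13: aromatic n, 2 neighbours → 0 H
  atom 14: aromatic c, 3 neighbours → 0 H
  atom 15: Cl (halogen, monovalent) → 0 H
Totals → C:9, H:10, Cl:1, F:3, N:2.
In Hill order: C9H10ClF3N2.

C9H10ClF3N2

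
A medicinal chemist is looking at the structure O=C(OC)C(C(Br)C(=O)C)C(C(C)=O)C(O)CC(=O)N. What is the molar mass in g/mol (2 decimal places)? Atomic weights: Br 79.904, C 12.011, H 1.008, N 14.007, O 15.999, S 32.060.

First, the molecular formula is C12H18BrNO6 (counting implicit H from valence).
  Br: 1 × 79.904 = 79.904
  C: 12 × 12.011 = 144.132
  H: 18 × 1.008 = 18.144
  N: 1 × 14.007 = 14.007
  O: 6 × 15.999 = 95.994
Sum: 1×79.904 + 12×12.011 + 18×1.008 + 1×14.007 + 6×15.999 = 352.181 → 352.18 g/mol.

352.18 g/mol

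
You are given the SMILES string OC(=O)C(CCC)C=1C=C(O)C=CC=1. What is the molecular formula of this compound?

C11H14O3

Walk through each heavy atom and fill implicit hydrogens from standard valence (C 4, N 3, O 2, S 2, halogen 1):
  atom 1: O, bond orders sum to 1 (valence 2) → 1 H
  atom 2: C, bond orders sum to 4 (valence 4) → 0 H
  atom 3: O, bond orders sum to 2 (valence 2) → 0 H
  atom 4: C, bond orders sum to 3 (valence 4) → 1 H
  atom 5: C, bond orders sum to 2 (valence 4) → 2 H
  atom 6: C, bond orders sum to 2 (valence 4) → 2 H
  atom 7: C, bond orders sum to 1 (valence 4) → 3 H
  atom 8: C, bond orders sum to 4 (valence 4) → 0 H
  atom 9: C, bond orders sum to 3 (valence 4) → 1 H
  atom 10: C, bond orders sum to 4 (valence 4) → 0 H
  atom 11: O, bond orders sum to 1 (valence 2) → 1 H
  atom 12: C, bond orders sum to 3 (valence 4) → 1 H
  atom 13: C, bond orders sum to 3 (valence 4) → 1 H
  atom 14: C, bond orders sum to 3 (valence 4) → 1 H
Totals → C:11, H:14, O:3.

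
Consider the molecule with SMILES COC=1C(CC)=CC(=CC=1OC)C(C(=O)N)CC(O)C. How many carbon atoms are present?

Count every carbon token in the SMILES (each C, including those in ring-closure positions and inside branches).
Carbon count: 15.

15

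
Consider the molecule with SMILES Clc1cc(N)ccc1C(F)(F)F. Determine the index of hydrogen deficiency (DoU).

Molecular formula: C7H5ClF3N.
DoU = (2C + 2 + N − H − X) / 2, where X is the halogen count and O/S are ignored.
    = (2·7 + 2 + 1 − 5 − 4) / 2 = 8 / 2 = 4.

4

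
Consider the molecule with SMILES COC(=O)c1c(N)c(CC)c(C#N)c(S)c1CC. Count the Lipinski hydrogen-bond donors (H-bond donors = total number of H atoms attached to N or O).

Donors: find every N or O and count the H atoms it carries.
  atom 2 (O): bond orders sum to 2 → 0 H
  atom 4 (O): bond orders sum to 2 → 0 H
  atom 7 (N): bond orders sum to 1 → 2 H
  atom 13 (N): bond orders sum to 3 → 0 H
Lipinski HBD = 2.

2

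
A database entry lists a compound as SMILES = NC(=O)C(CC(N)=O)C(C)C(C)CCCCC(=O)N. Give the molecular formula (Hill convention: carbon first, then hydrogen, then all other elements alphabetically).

Walk through each heavy atom and fill implicit hydrogens from standard valence (C 4, N 3, O 2, S 2, halogen 1):
  atom 1: N, bond orders sum to 1 (valence 3) → 2 H
  atom 2: C, bond orders sum to 4 (valence 4) → 0 H
  atom 3: O, bond orders sum to 2 (valence 2) → 0 H
  atom 4: C, bond orders sum to 3 (valence 4) → 1 H
  atom 5: C, bond orders sum to 2 (valence 4) → 2 H
  atom 6: C, bond orders sum to 4 (valence 4) → 0 H
  atom 7: N, bond orders sum to 1 (valence 3) → 2 H
  atom 8: O, bond orders sum to 2 (valence 2) → 0 H
  atom 9: C, bond orders sum to 3 (valence 4) → 1 H
  atom 10: C, bond orders sum to 1 (valence 4) → 3 H
  atom 11: C, bond orders sum to 3 (valence 4) → 1 H
  atom 12: C, bond orders sum to 1 (valence 4) → 3 H
  atom 13: C, bond orders sum to 2 (valence 4) → 2 H
  atom 14: C, bond orders sum to 2 (valence 4) → 2 H
  atom 15: C, bond orders sum to 2 (valence 4) → 2 H
  atom 16: C, bond orders sum to 2 (valence 4) → 2 H
  atom 17: C, bond orders sum to 4 (valence 4) → 0 H
  atom 18: O, bond orders sum to 2 (valence 2) → 0 H
  atom 19: N, bond orders sum to 1 (valence 3) → 2 H
Totals → C:13, H:25, N:3, O:3.
In Hill order: C13H25N3O3.

C13H25N3O3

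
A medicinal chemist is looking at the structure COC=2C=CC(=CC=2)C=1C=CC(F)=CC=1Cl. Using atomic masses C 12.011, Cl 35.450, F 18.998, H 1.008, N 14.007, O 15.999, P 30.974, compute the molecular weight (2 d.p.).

236.67 g/mol

First, the molecular formula is C13H10ClFO (counting implicit H from valence).
  C: 13 × 12.011 = 156.143
  Cl: 1 × 35.450 = 35.450
  F: 1 × 18.998 = 18.998
  H: 10 × 1.008 = 10.080
  O: 1 × 15.999 = 15.999
Sum: 13×12.011 + 1×35.450 + 1×18.998 + 10×1.008 + 1×15.999 = 236.670 → 236.67 g/mol.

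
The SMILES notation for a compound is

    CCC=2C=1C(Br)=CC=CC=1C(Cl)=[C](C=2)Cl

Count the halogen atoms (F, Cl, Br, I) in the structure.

Halogen atoms appear at heavy-atom positions 6, 12, 15 (1×Br, 2×Cl).
Halogen count: 3.

3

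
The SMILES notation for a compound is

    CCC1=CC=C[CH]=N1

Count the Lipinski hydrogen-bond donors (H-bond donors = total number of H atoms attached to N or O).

Donors: find every N or O and count the H atoms it carries.
  atom 8 (N): bond orders sum to 3 → 0 H
Lipinski HBD = 0.

0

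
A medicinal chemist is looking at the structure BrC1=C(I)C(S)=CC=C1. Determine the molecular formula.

C6H4BrIS

Walk through each heavy atom and fill implicit hydrogens from standard valence (C 4, N 3, O 2, S 2, halogen 1):
  atom 1: Br (halogen, monovalent) → 0 H
  atom 2: C, bond orders sum to 4 (valence 4) → 0 H
  atom 3: C, bond orders sum to 4 (valence 4) → 0 H
  atom 4: I (halogen, monovalent) → 0 H
  atom 5: C, bond orders sum to 4 (valence 4) → 0 H
  atom 6: S, bond orders sum to 1 (valence 2) → 1 H
  atom 7: C, bond orders sum to 3 (valence 4) → 1 H
  atom 8: C, bond orders sum to 3 (valence 4) → 1 H
  atom 9: C, bond orders sum to 3 (valence 4) → 1 H
Totals → C:6, H:4, Br:1, I:1, S:1.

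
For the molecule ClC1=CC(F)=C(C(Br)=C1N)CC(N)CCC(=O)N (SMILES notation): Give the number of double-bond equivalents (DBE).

Molecular formula: C11H14BrClFN3O.
DoU = (2C + 2 + N − H − X) / 2, where X is the halogen count and O/S are ignored.
    = (2·11 + 2 + 3 − 14 − 3) / 2 = 10 / 2 = 5.

5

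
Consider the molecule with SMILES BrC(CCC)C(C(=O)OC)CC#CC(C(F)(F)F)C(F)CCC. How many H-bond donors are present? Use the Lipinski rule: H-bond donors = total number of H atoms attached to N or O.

0

Donors: find every N or O and count the H atoms it carries.
  atom 8 (O): bond orders sum to 2 → 0 H
  atom 9 (O): bond orders sum to 2 → 0 H
Lipinski HBD = 0.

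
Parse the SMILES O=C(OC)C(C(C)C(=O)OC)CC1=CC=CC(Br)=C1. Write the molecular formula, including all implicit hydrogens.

C14H17BrO4

Walk through each heavy atom and fill implicit hydrogens from standard valence (C 4, N 3, O 2, S 2, halogen 1):
  atom 1: O, bond orders sum to 2 (valence 2) → 0 H
  atom 2: C, bond orders sum to 4 (valence 4) → 0 H
  atom 3: O, bond orders sum to 2 (valence 2) → 0 H
  atom 4: C, bond orders sum to 1 (valence 4) → 3 H
  atom 5: C, bond orders sum to 3 (valence 4) → 1 H
  atom 6: C, bond orders sum to 3 (valence 4) → 1 H
  atom 7: C, bond orders sum to 1 (valence 4) → 3 H
  atom 8: C, bond orders sum to 4 (valence 4) → 0 H
  atom 9: O, bond orders sum to 2 (valence 2) → 0 H
  atom 10: O, bond orders sum to 2 (valence 2) → 0 H
  atom 11: C, bond orders sum to 1 (valence 4) → 3 H
  atom 12: C, bond orders sum to 2 (valence 4) → 2 H
  atom 13: C, bond orders sum to 4 (valence 4) → 0 H
  atom 14: C, bond orders sum to 3 (valence 4) → 1 H
  atom 15: C, bond orders sum to 3 (valence 4) → 1 H
  atom 16: C, bond orders sum to 3 (valence 4) → 1 H
  atom 17: C, bond orders sum to 4 (valence 4) → 0 H
  atom 18: Br (halogen, monovalent) → 0 H
  atom 19: C, bond orders sum to 3 (valence 4) → 1 H
Totals → C:14, H:17, Br:1, O:4.
In Hill order: C14H17BrO4.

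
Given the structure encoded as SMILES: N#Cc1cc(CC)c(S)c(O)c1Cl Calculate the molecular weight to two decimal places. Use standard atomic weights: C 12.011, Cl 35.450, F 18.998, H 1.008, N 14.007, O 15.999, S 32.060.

213.68 g/mol

First, the molecular formula is C9H8ClNOS (counting implicit H from valence).
  C: 9 × 12.011 = 108.099
  Cl: 1 × 35.450 = 35.450
  H: 8 × 1.008 = 8.064
  N: 1 × 14.007 = 14.007
  O: 1 × 15.999 = 15.999
  S: 1 × 32.060 = 32.060
Sum: 9×12.011 + 1×35.450 + 8×1.008 + 1×14.007 + 1×15.999 + 1×32.060 = 213.679 → 213.68 g/mol.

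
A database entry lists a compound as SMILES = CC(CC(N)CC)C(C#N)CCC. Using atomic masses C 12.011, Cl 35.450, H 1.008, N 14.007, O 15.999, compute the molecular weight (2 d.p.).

182.31 g/mol

First, the molecular formula is C11H22N2 (counting implicit H from valence).
  C: 11 × 12.011 = 132.121
  H: 22 × 1.008 = 22.176
  N: 2 × 14.007 = 28.014
Sum: 11×12.011 + 22×1.008 + 2×14.007 = 182.311 → 182.31 g/mol.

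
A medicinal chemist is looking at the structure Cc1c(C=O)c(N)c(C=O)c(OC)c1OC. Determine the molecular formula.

C11H13NO4

Walk through each heavy atom and fill implicit hydrogens from standard valence (C 4, N 3, O 2, S 2, halogen 1); for lowercase aromatic atoms, an aromatic c carries 1 H when it has two neighbours and 0 H with three, and aromatic n carries 0 H:
  atom 1: C, bond orders sum to 1 (valence 4) → 3 H
  atom 2: aromatic c, 3 neighbours → 0 H
  atom 3: aromatic c, 3 neighbours → 0 H
  atom 4: C, bond orders sum to 3 (valence 4) → 1 H
  atom 5: O, bond orders sum to 2 (valence 2) → 0 H
  atom 6: aromatic c, 3 neighbours → 0 H
  atom 7: N, bond orders sum to 1 (valence 3) → 2 H
  atom 8: aromatic c, 3 neighbours → 0 H
  atom 9: C, bond orders sum to 3 (valence 4) → 1 H
  atom 10: O, bond orders sum to 2 (valence 2) → 0 H
  atom 11: aromatic c, 3 neighbours → 0 H
  atom 12: O, bond orders sum to 2 (valence 2) → 0 H
  atom 13: C, bond orders sum to 1 (valence 4) → 3 H
  atom 14: aromatic c, 3 neighbours → 0 H
  atom 15: O, bond orders sum to 2 (valence 2) → 0 H
  atom 16: C, bond orders sum to 1 (valence 4) → 3 H
Totals → C:11, H:13, N:1, O:4.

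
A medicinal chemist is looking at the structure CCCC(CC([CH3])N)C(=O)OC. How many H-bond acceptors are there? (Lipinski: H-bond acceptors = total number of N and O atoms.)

3

N atoms: 1; O atoms: 2.
Lipinski HBA = 1 + 2 = 3.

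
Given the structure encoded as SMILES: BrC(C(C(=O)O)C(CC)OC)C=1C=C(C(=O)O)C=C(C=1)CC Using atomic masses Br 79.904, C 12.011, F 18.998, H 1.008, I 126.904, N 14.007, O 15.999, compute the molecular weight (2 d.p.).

First, the molecular formula is C16H21BrO5 (counting implicit H from valence).
  Br: 1 × 79.904 = 79.904
  C: 16 × 12.011 = 192.176
  H: 21 × 1.008 = 21.168
  O: 5 × 15.999 = 79.995
Sum: 1×79.904 + 16×12.011 + 21×1.008 + 5×15.999 = 373.243 → 373.24 g/mol.

373.24 g/mol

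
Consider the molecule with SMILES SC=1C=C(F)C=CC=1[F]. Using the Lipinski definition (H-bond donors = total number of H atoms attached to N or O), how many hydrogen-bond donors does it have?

0

Donors: find every N or O and count the H atoms it carries.
  (no N or O atoms present)
Lipinski HBD = 0.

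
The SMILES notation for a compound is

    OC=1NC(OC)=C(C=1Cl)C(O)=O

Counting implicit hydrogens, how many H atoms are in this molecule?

6

Walk through each heavy atom and fill implicit hydrogens from standard valence (C 4, N 3, O 2, S 2, halogen 1):
  atom 1: O, bond orders sum to 1 (valence 2) → 1 H
  atom 2: C, bond orders sum to 4 (valence 4) → 0 H
  atom 3: N, bond orders sum to 2 (valence 3) → 1 H
  atom 4: C, bond orders sum to 4 (valence 4) → 0 H
  atom 5: O, bond orders sum to 2 (valence 2) → 0 H
  atom 6: C, bond orders sum to 1 (valence 4) → 3 H
  atom 7: C, bond orders sum to 4 (valence 4) → 0 H
  atom 8: C, bond orders sum to 4 (valence 4) → 0 H
  atom 9: Cl (halogen, monovalent) → 0 H
  atom 10: C, bond orders sum to 4 (valence 4) → 0 H
  atom 11: O, bond orders sum to 1 (valence 2) → 1 H
  atom 12: O, bond orders sum to 2 (valence 2) → 0 H
Total hydrogens: 6.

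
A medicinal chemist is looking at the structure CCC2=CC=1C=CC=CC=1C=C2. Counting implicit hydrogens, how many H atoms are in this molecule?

Walk through each heavy atom and fill implicit hydrogens from standard valence (C 4, N 3, O 2, S 2, halogen 1):
  atom 1: C, bond orders sum to 1 (valence 4) → 3 H
  atom 2: C, bond orders sum to 2 (valence 4) → 2 H
  atom 3: C, bond orders sum to 4 (valence 4) → 0 H
  atom 4: C, bond orders sum to 3 (valence 4) → 1 H
  atom 5: C, bond orders sum to 4 (valence 4) → 0 H
  atom 6: C, bond orders sum to 3 (valence 4) → 1 H
  atom 7: C, bond orders sum to 3 (valence 4) → 1 H
  atom 8: C, bond orders sum to 3 (valence 4) → 1 H
  atom 9: C, bond orders sum to 3 (valence 4) → 1 H
  atom 10: C, bond orders sum to 4 (valence 4) → 0 H
  atom 11: C, bond orders sum to 3 (valence 4) → 1 H
  atom 12: C, bond orders sum to 3 (valence 4) → 1 H
Total hydrogens: 12.

12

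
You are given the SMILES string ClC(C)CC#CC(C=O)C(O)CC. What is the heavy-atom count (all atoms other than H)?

13

Every atom symbol written in the SMILES (organic subset) is one heavy atom; implicit H are not written.
Heavy atoms by element → C:10, Cl:1, O:2.
Total: 13.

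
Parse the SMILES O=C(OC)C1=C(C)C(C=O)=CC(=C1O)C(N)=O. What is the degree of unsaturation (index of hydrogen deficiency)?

7

Molecular formula: C11H11NO5.
DoU = (2C + 2 + N − H − X) / 2, where X is the halogen count and O/S are ignored.
    = (2·11 + 2 + 1 − 11 − 0) / 2 = 14 / 2 = 7.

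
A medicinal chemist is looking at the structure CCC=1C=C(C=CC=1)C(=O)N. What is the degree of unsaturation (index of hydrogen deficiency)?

5

Degree of unsaturation = (number of rings) + (number of π bonds).
Ring closures in the SMILES: 1.
π bonds: 4 double bonds (each 1 DoU) → 4 DoU from unsaturation.
Total DoU = 1 + 4 = 5.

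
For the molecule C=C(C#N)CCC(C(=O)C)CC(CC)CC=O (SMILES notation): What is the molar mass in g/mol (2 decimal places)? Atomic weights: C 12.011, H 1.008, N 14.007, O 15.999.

First, the molecular formula is C14H21NO2 (counting implicit H from valence).
  C: 14 × 12.011 = 168.154
  H: 21 × 1.008 = 21.168
  N: 1 × 14.007 = 14.007
  O: 2 × 15.999 = 31.998
Sum: 14×12.011 + 21×1.008 + 1×14.007 + 2×15.999 = 235.327 → 235.33 g/mol.

235.33 g/mol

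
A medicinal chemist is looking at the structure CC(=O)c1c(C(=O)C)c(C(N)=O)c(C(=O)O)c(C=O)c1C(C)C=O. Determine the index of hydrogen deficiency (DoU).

10

Molecular formula: C16H15NO7.
DoU = (2C + 2 + N − H − X) / 2, where X is the halogen count and O/S are ignored.
    = (2·16 + 2 + 1 − 15 − 0) / 2 = 20 / 2 = 10.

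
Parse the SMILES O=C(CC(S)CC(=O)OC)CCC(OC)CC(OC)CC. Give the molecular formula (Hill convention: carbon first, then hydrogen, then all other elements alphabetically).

C15H28O5S

Walk through each heavy atom and fill implicit hydrogens from standard valence (C 4, N 3, O 2, S 2, halogen 1):
  atom 1: O, bond orders sum to 2 (valence 2) → 0 H
  atom 2: C, bond orders sum to 4 (valence 4) → 0 H
  atom 3: C, bond orders sum to 2 (valence 4) → 2 H
  atom 4: C, bond orders sum to 3 (valence 4) → 1 H
  atom 5: S, bond orders sum to 1 (valence 2) → 1 H
  atom 6: C, bond orders sum to 2 (valence 4) → 2 H
  atom 7: C, bond orders sum to 4 (valence 4) → 0 H
  atom 8: O, bond orders sum to 2 (valence 2) → 0 H
  atom 9: O, bond orders sum to 2 (valence 2) → 0 H
  atom 10: C, bond orders sum to 1 (valence 4) → 3 H
  atom 11: C, bond orders sum to 2 (valence 4) → 2 H
  atom 12: C, bond orders sum to 2 (valence 4) → 2 H
  atom 13: C, bond orders sum to 3 (valence 4) → 1 H
  atom 14: O, bond orders sum to 2 (valence 2) → 0 H
  atom 15: C, bond orders sum to 1 (valence 4) → 3 H
  atom 16: C, bond orders sum to 2 (valence 4) → 2 H
  atom 17: C, bond orders sum to 3 (valence 4) → 1 H
  atom 18: O, bond orders sum to 2 (valence 2) → 0 H
  atom 19: C, bond orders sum to 1 (valence 4) → 3 H
  atom 20: C, bond orders sum to 2 (valence 4) → 2 H
  atom 21: C, bond orders sum to 1 (valence 4) → 3 H
Totals → C:15, H:28, O:5, S:1.
In Hill order: C15H28O5S.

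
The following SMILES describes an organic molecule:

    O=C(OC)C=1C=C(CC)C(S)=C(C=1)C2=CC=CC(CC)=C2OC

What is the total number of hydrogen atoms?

22

Walk through each heavy atom and fill implicit hydrogens from standard valence (C 4, N 3, O 2, S 2, halogen 1):
  atom 1: O, bond orders sum to 2 (valence 2) → 0 H
  atom 2: C, bond orders sum to 4 (valence 4) → 0 H
  atom 3: O, bond orders sum to 2 (valence 2) → 0 H
  atom 4: C, bond orders sum to 1 (valence 4) → 3 H
  atom 5: C, bond orders sum to 4 (valence 4) → 0 H
  atom 6: C, bond orders sum to 3 (valence 4) → 1 H
  atom 7: C, bond orders sum to 4 (valence 4) → 0 H
  atom 8: C, bond orders sum to 2 (valence 4) → 2 H
  atom 9: C, bond orders sum to 1 (valence 4) → 3 H
  atom 10: C, bond orders sum to 4 (valence 4) → 0 H
  atom 11: S, bond orders sum to 1 (valence 2) → 1 H
  atom 12: C, bond orders sum to 4 (valence 4) → 0 H
  atom 13: C, bond orders sum to 3 (valence 4) → 1 H
  atom 14: C, bond orders sum to 4 (valence 4) → 0 H
  atom 15: C, bond orders sum to 3 (valence 4) → 1 H
  atom 16: C, bond orders sum to 3 (valence 4) → 1 H
  atom 17: C, bond orders sum to 3 (valence 4) → 1 H
  atom 18: C, bond orders sum to 4 (valence 4) → 0 H
  atom 19: C, bond orders sum to 2 (valence 4) → 2 H
  atom 20: C, bond orders sum to 1 (valence 4) → 3 H
  atom 21: C, bond orders sum to 4 (valence 4) → 0 H
  atom 22: O, bond orders sum to 2 (valence 2) → 0 H
  atom 23: C, bond orders sum to 1 (valence 4) → 3 H
Total hydrogens: 22.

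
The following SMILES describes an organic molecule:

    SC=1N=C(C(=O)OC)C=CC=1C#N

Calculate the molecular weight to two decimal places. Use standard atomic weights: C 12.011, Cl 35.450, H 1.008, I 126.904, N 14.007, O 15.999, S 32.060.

194.21 g/mol

First, the molecular formula is C8H6N2O2S (counting implicit H from valence).
  C: 8 × 12.011 = 96.088
  H: 6 × 1.008 = 6.048
  N: 2 × 14.007 = 28.014
  O: 2 × 15.999 = 31.998
  S: 1 × 32.060 = 32.060
Sum: 8×12.011 + 6×1.008 + 2×14.007 + 2×15.999 + 1×32.060 = 194.208 → 194.21 g/mol.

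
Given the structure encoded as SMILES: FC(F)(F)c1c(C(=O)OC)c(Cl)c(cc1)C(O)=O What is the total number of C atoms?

10

Count every carbon token in the SMILES (each C, including those in ring-closure positions and inside branches).
Carbon count: 10.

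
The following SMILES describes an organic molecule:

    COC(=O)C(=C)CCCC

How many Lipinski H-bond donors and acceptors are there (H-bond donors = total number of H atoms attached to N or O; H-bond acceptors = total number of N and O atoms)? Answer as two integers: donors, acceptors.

0, 2

Donors: find every N or O and count the H atoms it carries.
  atom 2 (O): bond orders sum to 2 → 0 H
  atom 4 (O): bond orders sum to 2 → 0 H
Lipinski HBD = 0.
Acceptors: N atoms = 0, O atoms = 2 → HBA = 2.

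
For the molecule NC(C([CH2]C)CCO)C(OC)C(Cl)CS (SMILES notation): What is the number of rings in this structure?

In SMILES, each pair of matching ring-closure digits denotes one ring-closing bond; the number of such bonds equals the number of independent rings.
Ring-closure bonds here: 0.

0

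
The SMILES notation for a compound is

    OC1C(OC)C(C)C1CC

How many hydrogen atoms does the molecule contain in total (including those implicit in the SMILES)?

16

Walk through each heavy atom and fill implicit hydrogens from standard valence (C 4, N 3, O 2, S 2, halogen 1):
  atom 1: O, bond orders sum to 1 (valence 2) → 1 H
  atom 2: C, bond orders sum to 3 (valence 4) → 1 H
  atom 3: C, bond orders sum to 3 (valence 4) → 1 H
  atom 4: O, bond orders sum to 2 (valence 2) → 0 H
  atom 5: C, bond orders sum to 1 (valence 4) → 3 H
  atom 6: C, bond orders sum to 3 (valence 4) → 1 H
  atom 7: C, bond orders sum to 1 (valence 4) → 3 H
  atom 8: C, bond orders sum to 3 (valence 4) → 1 H
  atom 9: C, bond orders sum to 2 (valence 4) → 2 H
  atom 10: C, bond orders sum to 1 (valence 4) → 3 H
Total hydrogens: 16.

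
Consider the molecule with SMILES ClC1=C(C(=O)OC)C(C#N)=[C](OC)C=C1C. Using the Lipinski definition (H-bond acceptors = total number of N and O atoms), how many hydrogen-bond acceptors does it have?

N atoms: 1; O atoms: 3.
Lipinski HBA = 1 + 3 = 4.

4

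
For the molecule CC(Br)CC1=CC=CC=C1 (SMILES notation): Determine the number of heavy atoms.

Every atom symbol written in the SMILES (organic subset) is one heavy atom; implicit H are not written.
Heavy atoms by element → Br:1, C:9.
Total: 10.

10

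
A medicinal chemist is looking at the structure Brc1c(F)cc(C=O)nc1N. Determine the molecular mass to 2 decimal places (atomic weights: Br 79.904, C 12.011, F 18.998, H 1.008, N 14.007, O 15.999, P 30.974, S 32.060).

First, the molecular formula is C6H4BrFN2O (counting implicit H from valence).
  Br: 1 × 79.904 = 79.904
  C: 6 × 12.011 = 72.066
  F: 1 × 18.998 = 18.998
  H: 4 × 1.008 = 4.032
  N: 2 × 14.007 = 28.014
  O: 1 × 15.999 = 15.999
Sum: 1×79.904 + 6×12.011 + 1×18.998 + 4×1.008 + 2×14.007 + 1×15.999 = 219.013 → 219.01 g/mol.

219.01 g/mol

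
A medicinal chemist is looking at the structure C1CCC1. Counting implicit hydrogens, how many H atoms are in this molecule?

8

Walk through each heavy atom and fill implicit hydrogens from standard valence (C 4, N 3, O 2, S 2, halogen 1):
  atom 1: C, bond orders sum to 2 (valence 4) → 2 H
  atom 2: C, bond orders sum to 2 (valence 4) → 2 H
  atom 3: C, bond orders sum to 2 (valence 4) → 2 H
  atom 4: C, bond orders sum to 2 (valence 4) → 2 H
Total hydrogens: 8.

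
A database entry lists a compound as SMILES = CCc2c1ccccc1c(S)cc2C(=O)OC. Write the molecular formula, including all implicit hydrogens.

C14H14O2S

Walk through each heavy atom and fill implicit hydrogens from standard valence (C 4, N 3, O 2, S 2, halogen 1); for lowercase aromatic atoms, an aromatic c carries 1 H when it has two neighbours and 0 H with three, and aromatic n carries 0 H:
  atom 1: C, bond orders sum to 1 (valence 4) → 3 H
  atom 2: C, bond orders sum to 2 (valence 4) → 2 H
  atom 3: aromatic c, 3 neighbours → 0 H
  atom 4: aromatic c, 3 neighbours → 0 H
  atom 5: aromatic c, 2 neighbours → 1 H
  atom 6: aromatic c, 2 neighbours → 1 H
  atom 7: aromatic c, 2 neighbours → 1 H
  atom 8: aromatic c, 2 neighbours → 1 H
  atom 9: aromatic c, 3 neighbours → 0 H
  atom 10: aromatic c, 3 neighbours → 0 H
  atom 11: S, bond orders sum to 1 (valence 2) → 1 H
  atom 12: aromatic c, 2 neighbours → 1 H
  atom 13: aromatic c, 3 neighbours → 0 H
  atom 14: C, bond orders sum to 4 (valence 4) → 0 H
  atom 15: O, bond orders sum to 2 (valence 2) → 0 H
  atom 16: O, bond orders sum to 2 (valence 2) → 0 H
  atom 17: C, bond orders sum to 1 (valence 4) → 3 H
Totals → C:14, H:14, O:2, S:1.
In Hill order: C14H14O2S.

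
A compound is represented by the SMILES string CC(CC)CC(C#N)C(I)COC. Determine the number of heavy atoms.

13

Every atom symbol written in the SMILES (organic subset) is one heavy atom; implicit H are not written.
Heavy atoms by element → C:10, I:1, N:1, O:1.
Total: 13.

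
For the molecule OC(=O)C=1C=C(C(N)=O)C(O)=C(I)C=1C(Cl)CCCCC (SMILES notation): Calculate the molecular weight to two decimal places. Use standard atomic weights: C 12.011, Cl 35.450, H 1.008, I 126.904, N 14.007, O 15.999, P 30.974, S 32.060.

425.65 g/mol

First, the molecular formula is C14H17ClINO4 (counting implicit H from valence).
  C: 14 × 12.011 = 168.154
  Cl: 1 × 35.450 = 35.450
  H: 17 × 1.008 = 17.136
  I: 1 × 126.904 = 126.904
  N: 1 × 14.007 = 14.007
  O: 4 × 15.999 = 63.996
Sum: 14×12.011 + 1×35.450 + 17×1.008 + 1×126.904 + 1×14.007 + 4×15.999 = 425.647 → 425.65 g/mol.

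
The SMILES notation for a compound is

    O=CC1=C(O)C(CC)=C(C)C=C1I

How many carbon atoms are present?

Count every carbon token in the SMILES (each C, including those in ring-closure positions and inside branches).
Carbon count: 10.

10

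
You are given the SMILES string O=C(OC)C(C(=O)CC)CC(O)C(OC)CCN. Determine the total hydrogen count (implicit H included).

23

Walk through each heavy atom and fill implicit hydrogens from standard valence (C 4, N 3, O 2, S 2, halogen 1):
  atom 1: O, bond orders sum to 2 (valence 2) → 0 H
  atom 2: C, bond orders sum to 4 (valence 4) → 0 H
  atom 3: O, bond orders sum to 2 (valence 2) → 0 H
  atom 4: C, bond orders sum to 1 (valence 4) → 3 H
  atom 5: C, bond orders sum to 3 (valence 4) → 1 H
  atom 6: C, bond orders sum to 4 (valence 4) → 0 H
  atom 7: O, bond orders sum to 2 (valence 2) → 0 H
  atom 8: C, bond orders sum to 2 (valence 4) → 2 H
  atom 9: C, bond orders sum to 1 (valence 4) → 3 H
  atom 10: C, bond orders sum to 2 (valence 4) → 2 H
  atom 11: C, bond orders sum to 3 (valence 4) → 1 H
  atom 12: O, bond orders sum to 1 (valence 2) → 1 H
  atom 13: C, bond orders sum to 3 (valence 4) → 1 H
  atom 14: O, bond orders sum to 2 (valence 2) → 0 H
  atom 15: C, bond orders sum to 1 (valence 4) → 3 H
  atom 16: C, bond orders sum to 2 (valence 4) → 2 H
  atom 17: C, bond orders sum to 2 (valence 4) → 2 H
  atom 18: N, bond orders sum to 1 (valence 3) → 2 H
Total hydrogens: 23.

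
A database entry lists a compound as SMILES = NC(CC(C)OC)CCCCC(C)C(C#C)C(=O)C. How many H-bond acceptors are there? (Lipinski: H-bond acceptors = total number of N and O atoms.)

N atoms: 1; O atoms: 2.
Lipinski HBA = 1 + 2 = 3.

3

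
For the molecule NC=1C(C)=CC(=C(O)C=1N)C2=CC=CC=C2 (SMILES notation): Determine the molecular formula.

Walk through each heavy atom and fill implicit hydrogens from standard valence (C 4, N 3, O 2, S 2, halogen 1):
  atom 1: N, bond orders sum to 1 (valence 3) → 2 H
  atom 2: C, bond orders sum to 4 (valence 4) → 0 H
  atom 3: C, bond orders sum to 4 (valence 4) → 0 H
  atom 4: C, bond orders sum to 1 (valence 4) → 3 H
  atom 5: C, bond orders sum to 3 (valence 4) → 1 H
  atom 6: C, bond orders sum to 4 (valence 4) → 0 H
  atom 7: C, bond orders sum to 4 (valence 4) → 0 H
  atom 8: O, bond orders sum to 1 (valence 2) → 1 H
  atom 9: C, bond orders sum to 4 (valence 4) → 0 H
  atom 10: N, bond orders sum to 1 (valence 3) → 2 H
  atom 11: C, bond orders sum to 4 (valence 4) → 0 H
  atom 12: C, bond orders sum to 3 (valence 4) → 1 H
  atom 13: C, bond orders sum to 3 (valence 4) → 1 H
  atom 14: C, bond orders sum to 3 (valence 4) → 1 H
  atom 15: C, bond orders sum to 3 (valence 4) → 1 H
  atom 16: C, bond orders sum to 3 (valence 4) → 1 H
Totals → C:13, H:14, N:2, O:1.
In Hill order: C13H14N2O.

C13H14N2O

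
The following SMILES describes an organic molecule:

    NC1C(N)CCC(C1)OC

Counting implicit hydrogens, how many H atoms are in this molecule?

16

Walk through each heavy atom and fill implicit hydrogens from standard valence (C 4, N 3, O 2, S 2, halogen 1):
  atom 1: N, bond orders sum to 1 (valence 3) → 2 H
  atom 2: C, bond orders sum to 3 (valence 4) → 1 H
  atom 3: C, bond orders sum to 3 (valence 4) → 1 H
  atom 4: N, bond orders sum to 1 (valence 3) → 2 H
  atom 5: C, bond orders sum to 2 (valence 4) → 2 H
  atom 6: C, bond orders sum to 2 (valence 4) → 2 H
  atom 7: C, bond orders sum to 3 (valence 4) → 1 H
  atom 8: C, bond orders sum to 2 (valence 4) → 2 H
  atom 9: O, bond orders sum to 2 (valence 2) → 0 H
  atom 10: C, bond orders sum to 1 (valence 4) → 3 H
Total hydrogens: 16.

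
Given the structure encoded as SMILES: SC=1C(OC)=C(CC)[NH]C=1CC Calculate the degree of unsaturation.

3

Molecular formula: C9H15NOS.
DoU = (2C + 2 + N − H − X) / 2, where X is the halogen count and O/S are ignored.
    = (2·9 + 2 + 1 − 15 − 0) / 2 = 6 / 2 = 3.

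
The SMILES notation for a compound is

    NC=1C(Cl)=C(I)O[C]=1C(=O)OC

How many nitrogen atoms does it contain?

1

Scan the SMILES for N atoms (remember two-letter symbols like Cl and Br are single atoms).
Nitrogen count: 1.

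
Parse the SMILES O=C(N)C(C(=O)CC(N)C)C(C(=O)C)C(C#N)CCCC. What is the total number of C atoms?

15

Count every carbon token in the SMILES (each C, including those in ring-closure positions and inside branches).
Carbon count: 15.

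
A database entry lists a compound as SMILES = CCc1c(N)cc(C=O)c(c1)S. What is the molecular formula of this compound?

Walk through each heavy atom and fill implicit hydrogens from standard valence (C 4, N 3, O 2, S 2, halogen 1); for lowercase aromatic atoms, an aromatic c carries 1 H when it has two neighbours and 0 H with three, and aromatic n carries 0 H:
  atom 1: C, bond orders sum to 1 (valence 4) → 3 H
  atom 2: C, bond orders sum to 2 (valence 4) → 2 H
  atom 3: aromatic c, 3 neighbours → 0 H
  atom 4: aromatic c, 3 neighbours → 0 H
  atom 5: N, bond orders sum to 1 (valence 3) → 2 H
  atom 6: aromatic c, 2 neighbours → 1 H
  atom 7: aromatic c, 3 neighbours → 0 H
  atom 8: C, bond orders sum to 3 (valence 4) → 1 H
  atom 9: O, bond orders sum to 2 (valence 2) → 0 H
  atom 10: aromatic c, 3 neighbours → 0 H
  atom 11: aromatic c, 2 neighbours → 1 H
  atom 12: S, bond orders sum to 1 (valence 2) → 1 H
Totals → C:9, H:11, N:1, O:1, S:1.
In Hill order: C9H11NOS.

C9H11NOS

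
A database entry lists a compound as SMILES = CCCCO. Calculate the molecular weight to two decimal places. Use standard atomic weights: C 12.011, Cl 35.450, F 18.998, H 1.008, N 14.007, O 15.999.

74.12 g/mol

First, the molecular formula is C4H10O (counting implicit H from valence).
  C: 4 × 12.011 = 48.044
  H: 10 × 1.008 = 10.080
  O: 1 × 15.999 = 15.999
Sum: 4×12.011 + 10×1.008 + 1×15.999 = 74.123 → 74.12 g/mol.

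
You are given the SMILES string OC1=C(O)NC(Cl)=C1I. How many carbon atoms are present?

Count every carbon token in the SMILES (each C, including those in ring-closure positions and inside branches).
Carbon count: 4.

4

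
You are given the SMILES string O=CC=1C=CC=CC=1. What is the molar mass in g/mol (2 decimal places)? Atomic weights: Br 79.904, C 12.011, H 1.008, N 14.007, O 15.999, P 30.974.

106.12 g/mol

First, the molecular formula is C7H6O (counting implicit H from valence).
  C: 7 × 12.011 = 84.077
  H: 6 × 1.008 = 6.048
  O: 1 × 15.999 = 15.999
Sum: 7×12.011 + 6×1.008 + 1×15.999 = 106.124 → 106.12 g/mol.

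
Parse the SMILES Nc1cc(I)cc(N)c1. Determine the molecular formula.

Walk through each heavy atom and fill implicit hydrogens from standard valence (C 4, N 3, O 2, S 2, halogen 1); for lowercase aromatic atoms, an aromatic c carries 1 H when it has two neighbours and 0 H with three, and aromatic n carries 0 H:
  atom 1: N, bond orders sum to 1 (valence 3) → 2 H
  atom 2: aromatic c, 3 neighbours → 0 H
  atom 3: aromatic c, 2 neighbours → 1 H
  atom 4: aromatic c, 3 neighbours → 0 H
  atom 5: I (halogen, monovalent) → 0 H
  atom 6: aromatic c, 2 neighbours → 1 H
  atom 7: aromatic c, 3 neighbours → 0 H
  atom 8: N, bond orders sum to 1 (valence 3) → 2 H
  atom 9: aromatic c, 2 neighbours → 1 H
Totals → C:6, H:7, I:1, N:2.

C6H7IN2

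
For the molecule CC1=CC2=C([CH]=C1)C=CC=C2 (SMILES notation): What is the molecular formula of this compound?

Walk through each heavy atom and fill implicit hydrogens from standard valence (C 4, N 3, O 2, S 2, halogen 1):
  atom 1: C, bond orders sum to 1 (valence 4) → 3 H
  atom 2: C, bond orders sum to 4 (valence 4) → 0 H
  atom 3: C, bond orders sum to 3 (valence 4) → 1 H
  atom 4: C, bond orders sum to 4 (valence 4) → 0 H
  atom 5: C, bond orders sum to 4 (valence 4) → 0 H
  atom 6: C with explicit H count 1
  atom 7: C, bond orders sum to 3 (valence 4) → 1 H
  atom 8: C, bond orders sum to 3 (valence 4) → 1 H
  atom 9: C, bond orders sum to 3 (valence 4) → 1 H
  atom 10: C, bond orders sum to 3 (valence 4) → 1 H
  atom 11: C, bond orders sum to 3 (valence 4) → 1 H
Totals → C:11, H:10.

C11H10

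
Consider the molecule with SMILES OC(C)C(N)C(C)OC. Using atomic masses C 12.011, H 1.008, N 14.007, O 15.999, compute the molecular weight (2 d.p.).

133.19 g/mol

First, the molecular formula is C6H15NO2 (counting implicit H from valence).
  C: 6 × 12.011 = 72.066
  H: 15 × 1.008 = 15.120
  N: 1 × 14.007 = 14.007
  O: 2 × 15.999 = 31.998
Sum: 6×12.011 + 15×1.008 + 1×14.007 + 2×15.999 = 133.191 → 133.19 g/mol.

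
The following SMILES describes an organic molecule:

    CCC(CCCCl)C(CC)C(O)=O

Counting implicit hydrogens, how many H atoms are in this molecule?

Walk through each heavy atom and fill implicit hydrogens from standard valence (C 4, N 3, O 2, S 2, halogen 1):
  atom 1: C, bond orders sum to 1 (valence 4) → 3 H
  atom 2: C, bond orders sum to 2 (valence 4) → 2 H
  atom 3: C, bond orders sum to 3 (valence 4) → 1 H
  atom 4: C, bond orders sum to 2 (valence 4) → 2 H
  atom 5: C, bond orders sum to 2 (valence 4) → 2 H
  atom 6: C, bond orders sum to 2 (valence 4) → 2 H
  atom 7: Cl (halogen, monovalent) → 0 H
  atom 8: C, bond orders sum to 3 (valence 4) → 1 H
  atom 9: C, bond orders sum to 2 (valence 4) → 2 H
  atom 10: C, bond orders sum to 1 (valence 4) → 3 H
  atom 11: C, bond orders sum to 4 (valence 4) → 0 H
  atom 12: O, bond orders sum to 1 (valence 2) → 1 H
  atom 13: O, bond orders sum to 2 (valence 2) → 0 H
Total hydrogens: 19.

19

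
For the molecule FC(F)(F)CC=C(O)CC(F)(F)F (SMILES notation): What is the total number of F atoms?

Scan the SMILES for F atoms (remember two-letter symbols like Cl and Br are single atoms).
Fluorine count: 6.

6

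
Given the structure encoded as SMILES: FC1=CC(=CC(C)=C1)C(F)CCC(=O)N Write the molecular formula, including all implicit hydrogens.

Walk through each heavy atom and fill implicit hydrogens from standard valence (C 4, N 3, O 2, S 2, halogen 1):
  atom 1: F (halogen, monovalent) → 0 H
  atom 2: C, bond orders sum to 4 (valence 4) → 0 H
  atom 3: C, bond orders sum to 3 (valence 4) → 1 H
  atom 4: C, bond orders sum to 4 (valence 4) → 0 H
  atom 5: C, bond orders sum to 3 (valence 4) → 1 H
  atom 6: C, bond orders sum to 4 (valence 4) → 0 H
  atom 7: C, bond orders sum to 1 (valence 4) → 3 H
  atom 8: C, bond orders sum to 3 (valence 4) → 1 H
  atom 9: C, bond orders sum to 3 (valence 4) → 1 H
  atom 10: F (halogen, monovalent) → 0 H
  atom 11: C, bond orders sum to 2 (valence 4) → 2 H
  atom 12: C, bond orders sum to 2 (valence 4) → 2 H
  atom 13: C, bond orders sum to 4 (valence 4) → 0 H
  atom 14: O, bond orders sum to 2 (valence 2) → 0 H
  atom 15: N, bond orders sum to 1 (valence 3) → 2 H
Totals → C:11, H:13, F:2, N:1, O:1.

C11H13F2NO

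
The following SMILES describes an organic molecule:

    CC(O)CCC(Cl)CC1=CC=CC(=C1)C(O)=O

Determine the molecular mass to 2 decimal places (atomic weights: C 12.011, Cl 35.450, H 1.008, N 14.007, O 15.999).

256.73 g/mol

First, the molecular formula is C13H17ClO3 (counting implicit H from valence).
  C: 13 × 12.011 = 156.143
  Cl: 1 × 35.450 = 35.450
  H: 17 × 1.008 = 17.136
  O: 3 × 15.999 = 47.997
Sum: 13×12.011 + 1×35.450 + 17×1.008 + 3×15.999 = 256.726 → 256.73 g/mol.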